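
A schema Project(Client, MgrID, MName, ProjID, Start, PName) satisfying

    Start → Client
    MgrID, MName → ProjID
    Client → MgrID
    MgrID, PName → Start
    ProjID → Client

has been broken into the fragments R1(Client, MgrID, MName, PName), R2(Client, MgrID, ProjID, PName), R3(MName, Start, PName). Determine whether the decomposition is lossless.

Chase test. Columns are Client, MgrID, MName, ProjID, Start, PName; row i has aⱼ where attribute j ∈ Ri, else bᵢⱼ.
Initial tableau (one row per fragment):
  row 1: a1 a2 a3 b14 b15 a6
  row 2: a1 a2 b23 a4 b25 a6
  row 3: b31 b32 a3 b34 a5 a6
Rows 1 and 2 agree on MgrID, PName; apply MgrID, PName→Start and equate their Start entries.
No row becomes fully distinguished — the join is lossy.

No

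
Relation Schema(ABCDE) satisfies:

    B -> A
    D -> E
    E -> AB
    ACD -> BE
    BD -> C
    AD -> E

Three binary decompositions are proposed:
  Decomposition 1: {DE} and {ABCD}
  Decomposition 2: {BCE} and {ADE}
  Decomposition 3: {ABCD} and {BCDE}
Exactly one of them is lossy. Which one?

Decomposition 1: common = {D}, closure = {ABCDE} → lossless.
Decomposition 2: common = {E}, closure = {ABE} → lossy.
Decomposition 3: common = {BCD}, closure = {ABCDE} → lossless.

Decomposition 2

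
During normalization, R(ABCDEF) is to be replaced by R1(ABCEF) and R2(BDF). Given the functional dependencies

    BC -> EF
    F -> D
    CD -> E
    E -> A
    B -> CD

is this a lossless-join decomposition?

Yes

Common attributes: R1 ∩ R2 = {BF}.
Closure of {BF}: F → D applies, adding D; B → CD applies, adding C; BC → EF applies, adding E; E → A applies, adding A. So (BF)⁺ = {ABCDEF}.
This closure contains every attribute of R1, so R1 ∩ R2 → R1. The join is lossless.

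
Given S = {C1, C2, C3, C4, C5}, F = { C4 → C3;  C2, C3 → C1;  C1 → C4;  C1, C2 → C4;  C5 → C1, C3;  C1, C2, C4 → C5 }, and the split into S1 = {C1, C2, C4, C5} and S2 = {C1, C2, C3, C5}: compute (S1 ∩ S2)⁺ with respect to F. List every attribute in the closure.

C1, C2, C3, C4, C5

S1 ∩ S2 = {C1, C2, C5}.
C1 → C4 applies, adding C4
C5 → C1, C3 applies, adding C3
Closure: {C1, C2, C3, C4, C5}.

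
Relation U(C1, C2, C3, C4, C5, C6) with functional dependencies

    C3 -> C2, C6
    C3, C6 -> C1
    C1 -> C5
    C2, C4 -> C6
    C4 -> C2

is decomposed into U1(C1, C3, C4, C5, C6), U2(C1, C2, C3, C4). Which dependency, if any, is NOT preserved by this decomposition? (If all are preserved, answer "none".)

none

C3 → C2, C6: restricted closure across fragments reaches C2, C6.
C3, C6 → C1 lies within U1.
C1 → C5 lies within U1.
C2, C4 → C6: restricted closure across fragments reaches C6.
C4 → C2 lies within U2.
Every dependency is enforceable on the fragments, so the decomposition is dependency-preserving.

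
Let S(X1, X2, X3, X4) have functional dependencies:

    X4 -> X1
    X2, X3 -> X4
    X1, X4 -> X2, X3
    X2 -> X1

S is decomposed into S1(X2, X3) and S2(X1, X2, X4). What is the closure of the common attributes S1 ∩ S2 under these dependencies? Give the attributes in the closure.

S1 ∩ S2 = {X2}.
X2 → X1 applies, adding X1
Closure: {X1, X2}.

X1, X2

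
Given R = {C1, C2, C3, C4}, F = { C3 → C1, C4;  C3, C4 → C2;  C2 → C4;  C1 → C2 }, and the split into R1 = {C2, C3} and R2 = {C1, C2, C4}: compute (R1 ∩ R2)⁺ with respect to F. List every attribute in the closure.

C2, C4

R1 ∩ R2 = {C2}.
C2 → C4 applies, adding C4
Closure: {C2, C4}.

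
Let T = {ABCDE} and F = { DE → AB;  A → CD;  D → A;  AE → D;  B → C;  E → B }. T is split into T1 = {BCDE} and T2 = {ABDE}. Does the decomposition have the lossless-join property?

Common attributes: T1 ∩ T2 = {BDE}.
Closure of {BDE}: DE → AB applies, adding A; A → CD applies, adding C. So (BDE)⁺ = {ABCDE}.
This closure contains every attribute of T1, so T1 ∩ T2 → T1. The join is lossless.

Yes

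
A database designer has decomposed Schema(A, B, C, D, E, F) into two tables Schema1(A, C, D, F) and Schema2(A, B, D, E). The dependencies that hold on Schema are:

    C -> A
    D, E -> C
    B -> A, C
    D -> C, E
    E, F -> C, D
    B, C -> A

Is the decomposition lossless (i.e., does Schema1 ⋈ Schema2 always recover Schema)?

No

Common attributes: Schema1 ∩ Schema2 = {A, D}.
Closure of {A, D}: D → C, E applies, adding C, E. So (A, D)⁺ = {A, C, D, E}.
The closure contains neither all of Schema1 = {A, C, D, F} nor all of Schema2 = {A, B, D, E}, so the common attributes are not a superkey of either fragment. The join is lossy.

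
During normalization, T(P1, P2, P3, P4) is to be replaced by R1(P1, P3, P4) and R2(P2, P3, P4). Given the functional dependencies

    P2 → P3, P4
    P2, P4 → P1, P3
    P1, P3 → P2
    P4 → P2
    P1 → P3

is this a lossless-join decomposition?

Common attributes: R1 ∩ R2 = {P3, P4}.
Closure of {P3, P4}: P4 → P2 applies, adding P2; P2, P4 → P1, P3 applies, adding P1. So (P3, P4)⁺ = {P1, P2, P3, P4}.
This closure contains every attribute of R1, so R1 ∩ R2 → R1. The join is lossless.

Yes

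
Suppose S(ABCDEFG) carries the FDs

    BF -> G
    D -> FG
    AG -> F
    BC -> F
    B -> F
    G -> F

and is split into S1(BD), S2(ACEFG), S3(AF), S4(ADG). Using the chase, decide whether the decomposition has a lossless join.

Chase test. Columns are ABCDEFG; row i has aⱼ where attribute j ∈ Si, else bᵢⱼ.
Initial tableau (one row per fragment):
  row 1: b11 a2 b13 a4 b15 b16 b17
  row 2: a1 b22 a3 b24 a5 a6 a7
  row 3: a1 b32 b33 b34 b35 a6 b37
  row 4: a1 b42 b43 a4 b45 b46 a7
Rows 1 and 4 agree on D; apply D→FG and equate their FG entries.
Rows 2 and 4 agree on AG; apply AG→F and equate their F entries.
No row becomes fully distinguished — the join is lossy.

No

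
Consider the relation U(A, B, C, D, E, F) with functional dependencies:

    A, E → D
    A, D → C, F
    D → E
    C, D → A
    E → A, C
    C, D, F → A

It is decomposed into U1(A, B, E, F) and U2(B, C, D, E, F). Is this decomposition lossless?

Yes

Common attributes: U1 ∩ U2 = {B, E, F}.
Closure of {B, E, F}: E → A, C applies, adding A, C; A, E → D applies, adding D. So (B, E, F)⁺ = {A, B, C, D, E, F}.
This closure contains every attribute of U1, so U1 ∩ U2 → U1. The join is lossless.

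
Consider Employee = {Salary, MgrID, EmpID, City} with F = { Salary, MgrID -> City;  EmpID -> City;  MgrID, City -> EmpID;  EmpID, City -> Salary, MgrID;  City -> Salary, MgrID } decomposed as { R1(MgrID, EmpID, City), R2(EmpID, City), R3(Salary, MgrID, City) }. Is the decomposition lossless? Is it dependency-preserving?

lossless and dependency-preserving

Lossless test (chase): Rows 1 and 3 agree on MgrID, City; apply MgrID, City→EmpID and equate their EmpID entries. Rows 1 and 2 agree on EmpID, City; apply EmpID, City→Salary, MgrID and equate their Salary, MgrID entries. Rows 1 and 3 agree on EmpID, City; apply EmpID, City→Salary, MgrID and equate their Salary, MgrID entries. Row 1 is now all distinguished symbols — the join is lossless.
Dependency preservation: EmpID, City → Salary, MgrID is not contained in any single fragment, but the restricted closure of its left-hand side across the fragments still reaches the right-hand side; the remaining FDs each lie inside some fragment. All dependencies are preserved.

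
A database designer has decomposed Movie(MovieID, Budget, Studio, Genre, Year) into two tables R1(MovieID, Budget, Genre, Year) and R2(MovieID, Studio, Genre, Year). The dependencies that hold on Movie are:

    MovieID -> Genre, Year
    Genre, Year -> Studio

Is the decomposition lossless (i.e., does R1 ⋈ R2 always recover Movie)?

Yes

Common attributes: R1 ∩ R2 = {MovieID, Genre, Year}.
Closure of {MovieID, Genre, Year}: Genre, Year → Studio applies, adding Studio. So (MovieID, Genre, Year)⁺ = {MovieID, Studio, Genre, Year}.
This closure contains every attribute of R2, so R1 ∩ R2 → R2. The join is lossless.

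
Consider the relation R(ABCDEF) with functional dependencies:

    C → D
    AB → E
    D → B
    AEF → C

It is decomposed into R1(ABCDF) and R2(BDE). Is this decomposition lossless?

No

Common attributes: R1 ∩ R2 = {BD}.
No dependency enlarges {BD}, so (BD)⁺ = {BD}.
The closure contains neither all of R1 = {ABCDF} nor all of R2 = {BDE}, so the common attributes are not a superkey of either fragment. The join is lossy.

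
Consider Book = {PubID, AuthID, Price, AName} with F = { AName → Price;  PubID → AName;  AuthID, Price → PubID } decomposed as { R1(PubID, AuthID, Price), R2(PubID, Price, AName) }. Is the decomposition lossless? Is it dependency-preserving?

lossless and dependency-preserving

Lossless test: (PubID, Price)⁺ = {PubID, Price, AName}, which contains all of one fragment — lossless.
Dependency preservation: every FD's attributes lie within a single fragment, so each can be enforced locally — preserved.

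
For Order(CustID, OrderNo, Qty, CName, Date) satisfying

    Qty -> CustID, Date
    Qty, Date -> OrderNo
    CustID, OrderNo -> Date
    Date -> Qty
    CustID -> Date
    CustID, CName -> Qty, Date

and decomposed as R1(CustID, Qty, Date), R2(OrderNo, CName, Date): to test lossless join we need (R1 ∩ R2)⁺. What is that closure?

CustID, OrderNo, Qty, Date

R1 ∩ R2 = {Date}.
Date → Qty applies, adding Qty
Qty → CustID, Date applies, adding CustID
Qty, Date → OrderNo applies, adding OrderNo
Closure: {CustID, OrderNo, Qty, Date}.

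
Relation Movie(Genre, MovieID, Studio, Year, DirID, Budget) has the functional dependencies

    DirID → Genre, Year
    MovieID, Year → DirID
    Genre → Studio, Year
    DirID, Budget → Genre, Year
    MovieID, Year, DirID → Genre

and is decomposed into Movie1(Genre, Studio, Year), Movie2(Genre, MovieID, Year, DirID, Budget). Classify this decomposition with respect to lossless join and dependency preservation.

lossless and dependency-preserving

Lossless test: (Genre, Year)⁺ = {Genre, Studio, Year}, which contains all of one fragment — lossless.
Dependency preservation: every FD's attributes lie within a single fragment, so each can be enforced locally — preserved.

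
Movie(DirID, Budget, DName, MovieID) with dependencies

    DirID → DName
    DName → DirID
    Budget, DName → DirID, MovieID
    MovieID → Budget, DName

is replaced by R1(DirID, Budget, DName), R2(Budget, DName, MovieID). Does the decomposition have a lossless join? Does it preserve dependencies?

Lossless test: (Budget, DName)⁺ = {DirID, Budget, DName, MovieID}, which contains all of one fragment — lossless.
Dependency preservation: Budget, DName → DirID, MovieID is not contained in any single fragment, but the restricted closure of its left-hand side across the fragments still reaches the right-hand side; the remaining FDs each lie inside some fragment. All dependencies are preserved.

lossless and dependency-preserving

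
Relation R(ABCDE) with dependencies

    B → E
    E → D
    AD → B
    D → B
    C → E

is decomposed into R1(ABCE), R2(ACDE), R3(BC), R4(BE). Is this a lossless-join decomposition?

Yes

Chase test. Columns are ABCDE; row i has aⱼ where attribute j ∈ Ri, else bᵢⱼ.
Initial tableau (one row per fragment):
  row 1: a1 a2 a3 b14 a5
  row 2: a1 b22 a3 a4 a5
  row 3: b31 a2 a3 b34 b35
  row 4: b41 a2 b43 b44 a5
Rows 1 and 3 agree on B; apply B→E and equate their E entries.
Rows 1 and 2 agree on E; apply E→D and equate their D entries.
Rows 1 and 3 agree on E; apply E→D and equate their D entries.
Rows 1 and 4 agree on E; apply E→D and equate their D entries.
Rows 1 and 2 agree on AD; apply AD→B and equate their B entries.
Row 1 is now all distinguished symbols — the join is lossless.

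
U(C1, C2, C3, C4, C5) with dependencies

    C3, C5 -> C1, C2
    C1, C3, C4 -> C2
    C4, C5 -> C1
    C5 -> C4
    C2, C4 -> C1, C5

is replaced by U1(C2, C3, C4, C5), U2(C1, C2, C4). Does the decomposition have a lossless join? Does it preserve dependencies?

Lossless test: (C2, C4)⁺ = {C1, C2, C4, C5}, which contains all of one fragment — lossless.
Dependency preservation: the restricted closure of {C1, C3, C4} across the fragments never reaches {C2}, so C1, C3, C4 → C2 cannot be enforced without a join — not preserved.

lossless but not dependency-preserving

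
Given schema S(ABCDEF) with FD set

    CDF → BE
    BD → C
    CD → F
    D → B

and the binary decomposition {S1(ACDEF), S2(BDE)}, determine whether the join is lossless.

Common attributes: S1 ∩ S2 = {DE}.
Closure of {DE}: D → B applies, adding B; BD → C applies, adding C; CD → F applies, adding F. So (DE)⁺ = {BCDEF}.
This closure contains every attribute of S2, so S1 ∩ S2 → S2. The join is lossless.

Yes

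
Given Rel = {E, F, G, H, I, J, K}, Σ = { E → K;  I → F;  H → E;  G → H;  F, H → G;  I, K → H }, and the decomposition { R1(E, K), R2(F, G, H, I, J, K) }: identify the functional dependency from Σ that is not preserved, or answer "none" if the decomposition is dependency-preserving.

Check H → E: no single fragment contains all of {E, H}, and the restricted closure of {H} across the fragments never reaches {E}.
E → K is preserved.
I → F is preserved.
G → H is preserved.
F, H → G is preserved.
I, K → H is preserved.

H → E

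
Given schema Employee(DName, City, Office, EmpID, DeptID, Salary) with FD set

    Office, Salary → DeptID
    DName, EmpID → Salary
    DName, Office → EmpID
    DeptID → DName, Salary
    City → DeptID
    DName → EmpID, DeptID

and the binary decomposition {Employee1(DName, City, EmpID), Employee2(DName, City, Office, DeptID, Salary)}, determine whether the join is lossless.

Common attributes: Employee1 ∩ Employee2 = {DName, City}.
Closure of {DName, City}: City → DeptID applies, adding DeptID; DName → EmpID, DeptID applies, adding EmpID; DName, EmpID → Salary applies, adding Salary. So (DName, City)⁺ = {DName, City, EmpID, DeptID, Salary}.
This closure contains every attribute of Employee1, so Employee1 ∩ Employee2 → Employee1. The join is lossless.

Yes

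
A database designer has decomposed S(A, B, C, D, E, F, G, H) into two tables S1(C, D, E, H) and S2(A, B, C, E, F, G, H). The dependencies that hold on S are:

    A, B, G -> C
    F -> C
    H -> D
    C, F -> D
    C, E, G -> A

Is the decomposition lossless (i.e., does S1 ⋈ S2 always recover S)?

Common attributes: S1 ∩ S2 = {C, E, H}.
Closure of {C, E, H}: H → D applies, adding D. So (C, E, H)⁺ = {C, D, E, H}.
This closure contains every attribute of S1, so S1 ∩ S2 → S1. The join is lossless.

Yes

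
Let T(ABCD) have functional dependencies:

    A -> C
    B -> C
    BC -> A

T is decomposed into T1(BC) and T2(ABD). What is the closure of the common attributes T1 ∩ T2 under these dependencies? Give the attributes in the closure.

T1 ∩ T2 = {B}.
B → C applies, adding C
BC → A applies, adding A
Closure: {ABC}.

ABC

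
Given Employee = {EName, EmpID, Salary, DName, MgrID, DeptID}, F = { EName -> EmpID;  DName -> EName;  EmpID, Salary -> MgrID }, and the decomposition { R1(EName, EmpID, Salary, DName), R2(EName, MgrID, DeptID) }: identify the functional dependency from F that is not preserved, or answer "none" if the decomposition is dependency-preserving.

Check EmpID, Salary → MgrID: no single fragment contains all of {EmpID, Salary, MgrID}, and the restricted closure of {EmpID, Salary} across the fragments never reaches {MgrID}.
EName → EmpID is preserved.
DName → EName is preserved.

EmpID, Salary -> MgrID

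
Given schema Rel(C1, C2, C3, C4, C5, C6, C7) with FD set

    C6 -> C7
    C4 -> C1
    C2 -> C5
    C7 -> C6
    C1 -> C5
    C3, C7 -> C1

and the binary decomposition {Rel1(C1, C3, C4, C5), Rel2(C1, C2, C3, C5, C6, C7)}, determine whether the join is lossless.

No

Common attributes: Rel1 ∩ Rel2 = {C1, C3, C5}.
No dependency enlarges {C1, C3, C5}, so (C1, C3, C5)⁺ = {C1, C3, C5}.
The closure contains neither all of Rel1 = {C1, C3, C4, C5} nor all of Rel2 = {C1, C2, C3, C5, C6, C7}, so the common attributes are not a superkey of either fragment. The join is lossy.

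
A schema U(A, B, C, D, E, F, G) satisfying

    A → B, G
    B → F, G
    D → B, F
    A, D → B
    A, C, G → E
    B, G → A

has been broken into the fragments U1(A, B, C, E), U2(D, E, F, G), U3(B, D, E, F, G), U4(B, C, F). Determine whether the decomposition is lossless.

No

Chase test. Columns are A, B, C, D, E, F, G; row i has aⱼ where attribute j ∈ Ui, else bᵢⱼ.
Initial tableau (one row per fragment):
  row 1: a1 a2 a3 b14 a5 b16 b17
  row 2: b21 b22 b23 a4 a5 a6 a7
  row 3: b31 a2 b33 a4 a5 a6 a7
  row 4: b41 a2 a3 b44 b45 a6 b47
Rows 1 and 3 agree on B; apply B→F, G and equate their F, G entries.
Rows 1 and 4 agree on B; apply B→F, G and equate their F, G entries.
Rows 2 and 3 agree on D; apply D→B, F and equate their B, F entries.
Rows 1 and 2 agree on B, G; apply B, G→A and equate their A entries.
Rows 1 and 3 agree on B, G; apply B, G→A and equate their A entries.
Rows 1 and 4 agree on B, G; apply B, G→A and equate their A entries.
Rows 1 and 4 agree on A, C, G; apply A, C, G→E and equate their E entries.
No row becomes fully distinguished — the join is lossy.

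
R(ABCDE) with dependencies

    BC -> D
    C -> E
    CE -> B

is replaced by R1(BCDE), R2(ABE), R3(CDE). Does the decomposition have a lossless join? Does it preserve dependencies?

Lossless test (chase): Rows 1 and 3 agree on CE; apply CE→B and equate their B entries. No row becomes fully distinguished — the join is lossy.
Dependency preservation: every FD's attributes lie within a single fragment, so each can be enforced locally — preserved.

lossy but dependency-preserving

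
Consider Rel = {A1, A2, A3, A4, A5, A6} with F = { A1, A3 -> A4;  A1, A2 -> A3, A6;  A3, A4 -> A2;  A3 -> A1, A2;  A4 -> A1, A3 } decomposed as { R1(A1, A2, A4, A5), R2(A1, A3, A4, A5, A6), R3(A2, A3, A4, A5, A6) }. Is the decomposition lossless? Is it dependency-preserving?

Lossless test (chase): Rows 2 and 3 agree on A3, A4; apply A3, A4→A2 and equate their A2 entries. Rows 2 and 3 agree on A3; apply A3→A1, A2 and equate their A1, A2 entries. Rows 1 and 2 agree on A4; apply A4→A1, A3 and equate their A1, A3 entries. Rows 1 and 2 agree on A1, A2; apply A1, A2→A3, A6 and equate their A3, A6 entries. Row 1 is now all distinguished symbols — the join is lossless.
Dependency preservation: A1, A2 → A3, A6; A3 → A1, A2 are not contained in any single fragment, but the restricted closure of each left-hand side across the fragments still reaches the right-hand side; the remaining FDs each lie inside some fragment. All dependencies are preserved.

lossless and dependency-preserving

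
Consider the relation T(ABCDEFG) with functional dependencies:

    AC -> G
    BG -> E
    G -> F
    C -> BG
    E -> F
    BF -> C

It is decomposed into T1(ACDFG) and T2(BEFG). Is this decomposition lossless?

Common attributes: T1 ∩ T2 = {FG}.
No dependency enlarges {FG}, so (FG)⁺ = {FG}.
The closure contains neither all of T1 = {ACDFG} nor all of T2 = {BEFG}, so the common attributes are not a superkey of either fragment. The join is lossy.

No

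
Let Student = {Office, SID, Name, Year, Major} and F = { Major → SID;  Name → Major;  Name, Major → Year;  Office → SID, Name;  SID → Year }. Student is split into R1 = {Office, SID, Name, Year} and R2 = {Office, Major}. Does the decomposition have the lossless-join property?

Common attributes: R1 ∩ R2 = {Office}.
Closure of {Office}: Office → SID, Name applies, adding SID, Name; SID → Year applies, adding Year; Name → Major applies, adding Major. So (Office)⁺ = {Office, SID, Name, Year, Major}.
This closure contains every attribute of R1, so R1 ∩ R2 → R1. The join is lossless.

Yes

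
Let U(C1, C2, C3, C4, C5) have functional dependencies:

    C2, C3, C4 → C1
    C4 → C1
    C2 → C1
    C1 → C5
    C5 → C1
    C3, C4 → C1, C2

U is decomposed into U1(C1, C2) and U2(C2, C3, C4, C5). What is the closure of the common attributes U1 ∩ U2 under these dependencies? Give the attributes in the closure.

C1, C2, C5

U1 ∩ U2 = {C2}.
C2 → C1 applies, adding C1
C1 → C5 applies, adding C5
Closure: {C1, C2, C5}.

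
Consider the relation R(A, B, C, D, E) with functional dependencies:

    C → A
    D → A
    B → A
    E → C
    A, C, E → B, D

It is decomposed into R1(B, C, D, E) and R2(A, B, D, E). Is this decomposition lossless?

Common attributes: R1 ∩ R2 = {B, D, E}.
Closure of {B, D, E}: D → A applies, adding A; E → C applies, adding C. So (B, D, E)⁺ = {A, B, C, D, E}.
This closure contains every attribute of R1, so R1 ∩ R2 → R1. The join is lossless.

Yes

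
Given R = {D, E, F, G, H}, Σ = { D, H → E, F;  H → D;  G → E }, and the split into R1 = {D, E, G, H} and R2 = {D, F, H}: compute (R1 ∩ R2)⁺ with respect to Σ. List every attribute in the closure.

D, E, F, H

R1 ∩ R2 = {D, H}.
D, H → E, F applies, adding E, F
Closure: {D, E, F, H}.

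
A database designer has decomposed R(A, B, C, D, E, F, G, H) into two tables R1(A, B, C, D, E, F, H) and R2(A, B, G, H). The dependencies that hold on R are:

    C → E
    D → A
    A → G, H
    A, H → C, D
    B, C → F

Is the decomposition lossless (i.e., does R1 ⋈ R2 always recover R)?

Common attributes: R1 ∩ R2 = {A, B, H}.
Closure of {A, B, H}: A → G, H applies, adding G; A, H → C, D applies, adding C, D; B, C → F applies, adding F; C → E applies, adding E. So (A, B, H)⁺ = {A, B, C, D, E, F, G, H}.
This closure contains every attribute of R1, so R1 ∩ R2 → R1. The join is lossless.

Yes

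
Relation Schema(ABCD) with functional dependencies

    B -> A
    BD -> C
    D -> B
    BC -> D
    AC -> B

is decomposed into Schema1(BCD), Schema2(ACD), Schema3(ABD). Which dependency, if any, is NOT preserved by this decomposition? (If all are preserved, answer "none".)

B → A lies within Schema3.
BD → C lies within Schema1.
D → B lies within Schema1.
BC → D lies within Schema1.
AC → B: restricted closure across fragments reaches B.
Every dependency is enforceable on the fragments, so the decomposition is dependency-preserving.

none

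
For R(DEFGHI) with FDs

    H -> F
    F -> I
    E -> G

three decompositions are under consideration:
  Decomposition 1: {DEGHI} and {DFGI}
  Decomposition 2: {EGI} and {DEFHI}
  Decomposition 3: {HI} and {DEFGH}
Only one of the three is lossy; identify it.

Decomposition 1: common = {DGI}, closure = {DGI} → lossy.
Decomposition 2: common = {EI}, closure = {EGI} → lossless.
Decomposition 3: common = {H}, closure = {FHI} → lossless.

Decomposition 1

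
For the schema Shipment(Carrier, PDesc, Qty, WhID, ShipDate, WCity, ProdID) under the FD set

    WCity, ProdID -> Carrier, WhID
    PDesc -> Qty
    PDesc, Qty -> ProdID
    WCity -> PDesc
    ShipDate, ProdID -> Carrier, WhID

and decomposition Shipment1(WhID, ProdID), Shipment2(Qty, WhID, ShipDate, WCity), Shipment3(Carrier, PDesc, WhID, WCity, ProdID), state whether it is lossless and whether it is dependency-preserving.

Lossless test (chase): Rows 2 and 3 agree on WCity; apply WCity→PDesc and equate their PDesc entries. Rows 2 and 3 agree on PDesc; apply PDesc→Qty and equate their Qty entries. Rows 2 and 3 agree on PDesc, Qty; apply PDesc, Qty→ProdID and equate their ProdID entries. Rows 2 and 3 agree on WCity, ProdID; apply WCity, ProdID→Carrier, WhID and equate their Carrier, WhID entries. Row 2 is now all distinguished symbols — the join is lossless.
Dependency preservation: the restricted closure of {PDesc} across the fragments never reaches {Qty}, so PDesc → Qty cannot be enforced without a join — not preserved.

lossless but not dependency-preserving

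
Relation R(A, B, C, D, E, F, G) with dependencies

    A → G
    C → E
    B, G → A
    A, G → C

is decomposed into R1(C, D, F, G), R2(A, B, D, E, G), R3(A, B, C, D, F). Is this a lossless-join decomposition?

Yes

Chase test. Columns are A, B, C, D, E, F, G; row i has aⱼ where attribute j ∈ Ri, else bᵢⱼ.
Initial tableau (one row per fragment):
  row 1: b11 b12 a3 a4 b15 a6 a7
  row 2: a1 a2 b23 a4 a5 b26 a7
  row 3: a1 a2 a3 a4 b35 a6 b37
Rows 2 and 3 agree on A; apply A→G and equate their G entries.
Rows 1 and 3 agree on C; apply C→E and equate their E entries.
Rows 2 and 3 agree on A, G; apply A, G→C and equate their C entries.
Rows 1 and 2 agree on C; apply C→E and equate their E entries.
Row 3 is now all distinguished symbols — the join is lossless.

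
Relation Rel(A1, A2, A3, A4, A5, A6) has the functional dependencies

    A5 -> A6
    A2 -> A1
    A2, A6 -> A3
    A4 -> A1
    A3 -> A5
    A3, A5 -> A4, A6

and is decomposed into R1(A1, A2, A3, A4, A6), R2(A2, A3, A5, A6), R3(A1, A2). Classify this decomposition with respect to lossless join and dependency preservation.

Lossless test (chase): Rows 1 and 2 agree on A2; apply A2→A1 and equate their A1 entries. Rows 1 and 2 agree on A3; apply A3→A5 and equate their A5 entries. Rows 1 and 2 agree on A3, A5; apply A3, A5→A4, A6 and equate their A4, A6 entries. Row 1 is now all distinguished symbols — the join is lossless.
Dependency preservation: A3, A5 → A4, A6 is not contained in any single fragment, but the restricted closure of its left-hand side across the fragments still reaches the right-hand side; the remaining FDs each lie inside some fragment. All dependencies are preserved.

lossless and dependency-preserving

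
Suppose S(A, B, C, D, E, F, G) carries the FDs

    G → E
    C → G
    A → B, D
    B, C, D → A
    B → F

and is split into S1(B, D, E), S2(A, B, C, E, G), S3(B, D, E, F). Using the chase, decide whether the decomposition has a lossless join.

Chase test. Columns are A, B, C, D, E, F, G; row i has aⱼ where attribute j ∈ Si, else bᵢⱼ.
Initial tableau (one row per fragment):
  row 1: b11 a2 b13 a4 a5 b16 b17
  row 2: a1 a2 a3 b24 a5 b26 a7
  row 3: b31 a2 b33 a4 a5 a6 b37
Rows 1 and 2 agree on B; apply B→F and equate their F entries.
Rows 1 and 3 agree on B; apply B→F and equate their F entries.
No row becomes fully distinguished — the join is lossy.

No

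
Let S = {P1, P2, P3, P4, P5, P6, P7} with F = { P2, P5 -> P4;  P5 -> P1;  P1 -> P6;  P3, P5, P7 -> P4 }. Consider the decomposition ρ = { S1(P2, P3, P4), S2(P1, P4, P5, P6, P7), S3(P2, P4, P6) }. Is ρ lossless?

No

Chase test. Columns are P1, P2, P3, P4, P5, P6, P7; row i has aⱼ where attribute j ∈ Si, else bᵢⱼ.
Initial tableau (one row per fragment):
  row 1: b11 a2 a3 a4 b15 b16 b17
  row 2: a1 b22 b23 a4 a5 a6 a7
  row 3: b31 a2 b33 a4 b35 a6 b37
No row becomes fully distinguished — the join is lossy.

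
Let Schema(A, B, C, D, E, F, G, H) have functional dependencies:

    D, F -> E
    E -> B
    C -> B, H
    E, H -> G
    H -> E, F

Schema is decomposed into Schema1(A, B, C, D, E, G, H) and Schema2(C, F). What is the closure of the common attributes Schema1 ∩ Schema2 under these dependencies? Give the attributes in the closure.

B, C, E, F, G, H

Schema1 ∩ Schema2 = {C}.
C → B, H applies, adding B, H
H → E, F applies, adding E, F
E, H → G applies, adding G
Closure: {B, C, E, F, G, H}.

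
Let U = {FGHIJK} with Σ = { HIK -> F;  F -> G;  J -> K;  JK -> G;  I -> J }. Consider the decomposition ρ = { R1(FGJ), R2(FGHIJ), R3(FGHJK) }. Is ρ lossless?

Yes

Chase test. Columns are FGHIJK; row i has aⱼ where attribute j ∈ Ri, else bᵢⱼ.
Initial tableau (one row per fragment):
  row 1: a1 a2 b13 b14 a5 b16
  row 2: a1 a2 a3 a4 a5 b26
  row 3: a1 a2 a3 b34 a5 a6
Rows 1 and 2 agree on J; apply J→K and equate their K entries.
Rows 1 and 3 agree on J; apply J→K and equate their K entries.
Row 2 is now all distinguished symbols — the join is lossless.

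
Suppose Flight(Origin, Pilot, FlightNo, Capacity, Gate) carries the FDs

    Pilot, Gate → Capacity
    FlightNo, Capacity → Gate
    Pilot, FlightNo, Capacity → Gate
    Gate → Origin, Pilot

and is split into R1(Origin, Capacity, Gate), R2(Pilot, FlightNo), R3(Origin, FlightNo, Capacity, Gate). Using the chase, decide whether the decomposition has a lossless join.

Chase test. Columns are Origin, Pilot, FlightNo, Capacity, Gate; row i has aⱼ where attribute j ∈ Ri, else bᵢⱼ.
Initial tableau (one row per fragment):
  row 1: a1 b12 b13 a4 a5
  row 2: b21 a2 a3 b24 b25
  row 3: a1 b32 a3 a4 a5
Rows 1 and 3 agree on Gate; apply Gate→Origin, Pilot and equate their Origin, Pilot entries.
No row becomes fully distinguished — the join is lossy.

No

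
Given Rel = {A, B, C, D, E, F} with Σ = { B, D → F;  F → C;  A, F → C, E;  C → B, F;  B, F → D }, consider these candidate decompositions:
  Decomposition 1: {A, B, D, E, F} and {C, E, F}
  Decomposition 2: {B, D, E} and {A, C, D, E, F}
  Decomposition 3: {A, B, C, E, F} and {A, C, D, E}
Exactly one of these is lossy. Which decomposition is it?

Decomposition 2

Decomposition 1: common = {E, F}, closure = {B, C, D, E, F} → lossless.
Decomposition 2: common = {D, E}, closure = {D, E} → lossy.
Decomposition 3: common = {A, C, E}, closure = {A, B, C, D, E, F} → lossless.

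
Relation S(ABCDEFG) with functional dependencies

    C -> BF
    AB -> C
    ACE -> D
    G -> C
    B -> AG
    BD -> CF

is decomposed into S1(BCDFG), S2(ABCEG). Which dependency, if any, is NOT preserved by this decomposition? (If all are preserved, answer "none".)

ACE -> D

Check ACE → D: no single fragment contains all of {ACDE}, and the restricted closure of {ACE} across the fragments never reaches {D}.
C → BF is preserved.
AB → C is preserved.
G → C is preserved.
B → AG is preserved.
BD → CF is preserved.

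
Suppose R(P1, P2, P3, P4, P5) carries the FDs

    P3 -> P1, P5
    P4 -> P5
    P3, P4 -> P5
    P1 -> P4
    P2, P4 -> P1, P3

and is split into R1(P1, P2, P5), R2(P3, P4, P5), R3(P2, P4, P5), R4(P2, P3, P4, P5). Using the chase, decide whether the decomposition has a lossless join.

Chase test. Columns are P1, P2, P3, P4, P5; row i has aⱼ where attribute j ∈ Ri, else bᵢⱼ.
Initial tableau (one row per fragment):
  row 1: a1 a2 b13 b14 a5
  row 2: b21 b22 a3 a4 a5
  row 3: b31 a2 b33 a4 a5
  row 4: b41 a2 a3 a4 a5
Rows 2 and 4 agree on P3; apply P3→P1, P5 and equate their P1, P5 entries.
Rows 3 and 4 agree on P2, P4; apply P2, P4→P1, P3 and equate their P1, P3 entries.
No row becomes fully distinguished — the join is lossy.

No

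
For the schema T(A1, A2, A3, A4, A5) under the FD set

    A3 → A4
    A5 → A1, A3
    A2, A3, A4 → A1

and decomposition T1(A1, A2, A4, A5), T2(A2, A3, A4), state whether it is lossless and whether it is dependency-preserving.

lossy and not dependency-preserving

Lossless test: (A2, A4)⁺ = {A2, A4}, which is a superkey of neither fragment — lossy.
Dependency preservation: the restricted closure of {A5} across the fragments never reaches {A1, A3}, so A5 → A1, A3 cannot be enforced without a join — not preserved.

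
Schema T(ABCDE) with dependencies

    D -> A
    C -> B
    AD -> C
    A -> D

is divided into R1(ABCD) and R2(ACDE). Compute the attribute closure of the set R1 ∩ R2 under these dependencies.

R1 ∩ R2 = {ACD}.
C → B applies, adding B
Closure: {ABCD}.

ABCD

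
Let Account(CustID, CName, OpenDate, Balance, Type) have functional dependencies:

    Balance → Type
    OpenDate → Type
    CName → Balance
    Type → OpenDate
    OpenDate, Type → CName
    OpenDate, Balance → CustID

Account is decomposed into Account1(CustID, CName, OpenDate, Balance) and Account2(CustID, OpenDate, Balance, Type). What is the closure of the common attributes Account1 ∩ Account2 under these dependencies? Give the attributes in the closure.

Account1 ∩ Account2 = {CustID, OpenDate, Balance}.
Balance → Type applies, adding Type
OpenDate, Type → CName applies, adding CName
Closure: {CustID, CName, OpenDate, Balance, Type}.

CustID, CName, OpenDate, Balance, Type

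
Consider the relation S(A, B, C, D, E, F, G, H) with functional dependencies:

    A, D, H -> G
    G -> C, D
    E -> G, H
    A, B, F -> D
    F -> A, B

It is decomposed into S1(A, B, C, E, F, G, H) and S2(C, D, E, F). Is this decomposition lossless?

Common attributes: S1 ∩ S2 = {C, E, F}.
Closure of {C, E, F}: E → G, H applies, adding G, H; F → A, B applies, adding A, B; G → C, D applies, adding D. So (C, E, F)⁺ = {A, B, C, D, E, F, G, H}.
This closure contains every attribute of S1, so S1 ∩ S2 → S1. The join is lossless.

Yes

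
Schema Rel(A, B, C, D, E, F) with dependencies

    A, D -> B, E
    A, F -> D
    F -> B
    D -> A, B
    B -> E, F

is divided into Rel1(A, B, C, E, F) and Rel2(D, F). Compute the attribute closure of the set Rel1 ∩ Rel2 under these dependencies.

B, E, F

Rel1 ∩ Rel2 = {F}.
F → B applies, adding B
B → E, F applies, adding E
Closure: {B, E, F}.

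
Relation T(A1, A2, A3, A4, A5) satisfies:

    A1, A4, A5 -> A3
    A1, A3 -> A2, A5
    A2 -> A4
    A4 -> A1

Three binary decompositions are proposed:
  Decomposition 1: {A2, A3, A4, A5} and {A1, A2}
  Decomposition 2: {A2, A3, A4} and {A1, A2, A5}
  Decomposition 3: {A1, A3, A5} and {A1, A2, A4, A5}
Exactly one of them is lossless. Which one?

Decomposition 1: common = {A2}, closure = {A1, A2, A4} → lossless.
Decomposition 2: common = {A2}, closure = {A1, A2, A4} → lossy.
Decomposition 3: common = {A1, A5}, closure = {A1, A5} → lossy.

Decomposition 1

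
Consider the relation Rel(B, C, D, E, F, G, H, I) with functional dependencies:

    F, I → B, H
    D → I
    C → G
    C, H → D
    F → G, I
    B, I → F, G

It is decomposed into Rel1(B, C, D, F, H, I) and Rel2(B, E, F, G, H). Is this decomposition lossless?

Common attributes: Rel1 ∩ Rel2 = {B, F, H}.
Closure of {B, F, H}: F → G, I applies, adding G, I. So (B, F, H)⁺ = {B, F, G, H, I}.
The closure contains neither all of Rel1 = {B, C, D, F, H, I} nor all of Rel2 = {B, E, F, G, H}, so the common attributes are not a superkey of either fragment. The join is lossy.

No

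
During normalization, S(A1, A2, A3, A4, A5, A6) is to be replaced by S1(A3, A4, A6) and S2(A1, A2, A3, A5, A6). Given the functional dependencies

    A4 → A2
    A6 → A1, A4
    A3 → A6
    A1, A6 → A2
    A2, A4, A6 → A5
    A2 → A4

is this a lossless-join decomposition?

Yes

Common attributes: S1 ∩ S2 = {A3, A6}.
Closure of {A3, A6}: A6 → A1, A4 applies, adding A1, A4; A1, A6 → A2 applies, adding A2; A2, A4, A6 → A5 applies, adding A5. So (A3, A6)⁺ = {A1, A2, A3, A4, A5, A6}.
This closure contains every attribute of S1, so S1 ∩ S2 → S1. The join is lossless.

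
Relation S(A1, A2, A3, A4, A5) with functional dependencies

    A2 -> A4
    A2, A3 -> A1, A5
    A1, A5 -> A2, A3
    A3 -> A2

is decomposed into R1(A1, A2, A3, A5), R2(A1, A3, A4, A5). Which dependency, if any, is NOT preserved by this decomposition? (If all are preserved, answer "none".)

Check A2 → A4: no single fragment contains all of {A2, A4}, and the restricted closure of {A2} across the fragments never reaches {A4}.
A2, A3 → A1, A5 is preserved.
A1, A5 → A2, A3 is preserved.
A3 → A2 is preserved.

A2 -> A4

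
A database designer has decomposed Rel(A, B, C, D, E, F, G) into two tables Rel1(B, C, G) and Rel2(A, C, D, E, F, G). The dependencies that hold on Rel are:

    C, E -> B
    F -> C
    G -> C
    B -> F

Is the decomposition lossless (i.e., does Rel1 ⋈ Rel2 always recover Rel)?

No

Common attributes: Rel1 ∩ Rel2 = {C, G}.
No dependency enlarges {C, G}, so (C, G)⁺ = {C, G}.
The closure contains neither all of Rel1 = {B, C, G} nor all of Rel2 = {A, C, D, E, F, G}, so the common attributes are not a superkey of either fragment. The join is lossy.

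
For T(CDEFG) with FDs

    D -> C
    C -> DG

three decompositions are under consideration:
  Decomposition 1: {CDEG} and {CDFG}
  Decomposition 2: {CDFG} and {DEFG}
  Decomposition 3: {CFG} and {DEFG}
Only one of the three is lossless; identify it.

Decomposition 2

Decomposition 1: common = {CDG}, closure = {CDG} → lossy.
Decomposition 2: common = {DFG}, closure = {CDFG} → lossless.
Decomposition 3: common = {FG}, closure = {FG} → lossy.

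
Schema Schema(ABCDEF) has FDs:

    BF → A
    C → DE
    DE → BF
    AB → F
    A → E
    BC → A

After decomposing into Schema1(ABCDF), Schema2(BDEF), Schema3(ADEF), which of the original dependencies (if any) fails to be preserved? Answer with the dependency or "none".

none

BF → A lies within Schema1.
C → DE: restricted closure across fragments reaches DE.
DE → BF lies within Schema2.
AB → F lies within Schema1.
A → E lies within Schema3.
BC → A lies within Schema1.
Every dependency is enforceable on the fragments, so the decomposition is dependency-preserving.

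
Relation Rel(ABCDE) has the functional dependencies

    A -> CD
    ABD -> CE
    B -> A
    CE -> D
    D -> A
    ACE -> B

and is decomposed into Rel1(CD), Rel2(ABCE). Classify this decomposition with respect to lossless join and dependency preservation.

lossy and not dependency-preserving

Lossless test: (C)⁺ = {C}, which is a superkey of neither fragment — lossy.
Dependency preservation: the restricted closure of {A} across the fragments never reaches {CD}, so A → CD cannot be enforced without a join — not preserved.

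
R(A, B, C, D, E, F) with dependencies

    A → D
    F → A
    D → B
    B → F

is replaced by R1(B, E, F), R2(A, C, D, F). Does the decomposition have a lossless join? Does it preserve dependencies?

Lossless test: (F)⁺ = {A, B, D, F}, which is a superkey of neither fragment — lossy.
Dependency preservation: D → B is not contained in any single fragment, but the restricted closure of its left-hand side across the fragments still reaches the right-hand side; the remaining FDs each lie inside some fragment. All dependencies are preserved.

lossy but dependency-preserving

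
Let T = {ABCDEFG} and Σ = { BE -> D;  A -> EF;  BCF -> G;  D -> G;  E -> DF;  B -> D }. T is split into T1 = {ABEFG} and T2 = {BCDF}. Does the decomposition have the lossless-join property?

No

Common attributes: T1 ∩ T2 = {BF}.
Closure of {BF}: B → D applies, adding D; D → G applies, adding G. So (BF)⁺ = {BDFG}.
The closure contains neither all of T1 = {ABEFG} nor all of T2 = {BCDF}, so the common attributes are not a superkey of either fragment. The join is lossy.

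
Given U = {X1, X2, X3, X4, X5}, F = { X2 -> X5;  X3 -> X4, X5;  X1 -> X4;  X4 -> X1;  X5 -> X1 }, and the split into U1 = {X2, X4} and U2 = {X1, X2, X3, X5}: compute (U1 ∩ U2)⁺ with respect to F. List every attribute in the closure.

X1, X2, X4, X5

U1 ∩ U2 = {X2}.
X2 → X5 applies, adding X5
X5 → X1 applies, adding X1
X1 → X4 applies, adding X4
Closure: {X1, X2, X4, X5}.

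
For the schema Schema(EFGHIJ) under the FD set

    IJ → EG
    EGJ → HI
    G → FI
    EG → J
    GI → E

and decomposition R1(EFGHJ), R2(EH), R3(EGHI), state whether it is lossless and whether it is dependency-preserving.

lossless but not dependency-preserving

Lossless test (chase): Rows 1 and 3 agree on G; apply G→FI and equate their FI entries. Rows 1 and 3 agree on EG; apply EG→J and equate their J entries. Row 1 is now all distinguished symbols — the join is lossless.
Dependency preservation: the restricted closure of {IJ} across the fragments never reaches {EG}, so IJ → EG cannot be enforced without a join — not preserved.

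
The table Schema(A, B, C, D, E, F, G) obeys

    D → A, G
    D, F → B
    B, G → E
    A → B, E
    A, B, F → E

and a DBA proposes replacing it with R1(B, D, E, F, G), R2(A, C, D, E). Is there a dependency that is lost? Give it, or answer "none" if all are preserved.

Check A → B, E: no single fragment contains all of {A, B, E}, and the restricted closure of {A} across the fragments never reaches {B, E}.
D → A, G is preserved.
D, F → B is preserved.
B, G → E is preserved.
A, B, F → E is preserved.

A → B, E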